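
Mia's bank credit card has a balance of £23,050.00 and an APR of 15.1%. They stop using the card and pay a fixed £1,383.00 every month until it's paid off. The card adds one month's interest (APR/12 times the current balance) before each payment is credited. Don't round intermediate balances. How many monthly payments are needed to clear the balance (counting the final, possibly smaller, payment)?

Monthly rate r = 15.1%/12 = 1.25833% = 0.0125833.
Recurrence: B ← B·(1+r) − £1,383.00.
Month 1: interest £290.05; balance after payment £21,957.05.
Month 2: interest £276.29; balance after payment £20,850.34.
Closed form: n = −ln(1 − rB₀/P)/ln(1+r) = −ln(0.79028)/ln(1.01258) ≈ 18.822, so the balance reaches zero during payment 19.

19 payments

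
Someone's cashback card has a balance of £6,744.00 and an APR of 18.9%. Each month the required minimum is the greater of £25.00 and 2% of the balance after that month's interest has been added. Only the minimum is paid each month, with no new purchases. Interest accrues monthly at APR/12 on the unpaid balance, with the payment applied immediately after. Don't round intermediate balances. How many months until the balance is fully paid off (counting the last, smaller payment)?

468 months

Monthly rate r = 18.9%/12 = 1.575% = 0.01575.
While 2% of the post-interest balance exceeds £25.00, each month B ← (B·(1+r))·(1 − 0.02), i.e. B shrinks by the factor (1+r)·0.98 = 0.99543.
This holds for months 1–372. Entering month 373 the balance is £1,229.47; 2% of the post-interest balance is now below £25.00, so the flat £25.00 minimum applies from here.
From month 373 a fixed £25.00 at rate r clears £1,229.47 in 96 more payments. Total: 372 + 96 = 468 months.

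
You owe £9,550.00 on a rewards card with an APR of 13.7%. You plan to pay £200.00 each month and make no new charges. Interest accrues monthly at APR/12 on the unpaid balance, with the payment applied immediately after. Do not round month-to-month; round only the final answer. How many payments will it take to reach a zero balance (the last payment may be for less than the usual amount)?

70 months

Monthly rate r = 13.7%/12 = 1.14167% = 0.0114167.
Recurrence: B ← B·(1+r) − £200.00.
Month 1: interest £109.03; balance after payment £9,459.03.
Month 2: interest £107.99; balance after payment £9,367.02.
Closed form: n = −ln(1 − rB₀/P)/ln(1+r) = −ln(0.45485)/ln(1.01142) ≈ 69.396, so the balance reaches zero during payment 70.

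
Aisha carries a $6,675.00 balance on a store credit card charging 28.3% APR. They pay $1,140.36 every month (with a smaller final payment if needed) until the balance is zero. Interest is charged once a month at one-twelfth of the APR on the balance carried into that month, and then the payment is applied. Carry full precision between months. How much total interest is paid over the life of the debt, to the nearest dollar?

Monthly rate r = 28.3%/12 = 2.35833% = 0.0235833.
Payoff takes n = ⌈−ln(1 − rB₀/P)/ln(1+r)⌉ = ⌈6.373⌉ = 7 payments; the last is $428.38.
Total paid = 6·$1,140.36 + $428.38 = $7,270.54.
Total interest = total paid − principal = $7,270.54 − $6,675.00 = $595.54.

$596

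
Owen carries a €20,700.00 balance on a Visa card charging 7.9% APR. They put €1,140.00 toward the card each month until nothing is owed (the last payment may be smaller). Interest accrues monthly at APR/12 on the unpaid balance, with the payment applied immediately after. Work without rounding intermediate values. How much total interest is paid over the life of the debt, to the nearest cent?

€1,419.00

Monthly rate r = 7.9%/12 = 0.658333% = 0.00658333.
Payoff takes n = ⌈−ln(1 − rB₀/P)/ln(1+r)⌉ = ⌈19.402⌉ = 20 payments; the last is €459.00.
Total paid = 19·€1,140.00 + €459.00 = €22,119.00.
Total interest = total paid − principal = €22,119.00 − €20,700.00 = €1,419.00.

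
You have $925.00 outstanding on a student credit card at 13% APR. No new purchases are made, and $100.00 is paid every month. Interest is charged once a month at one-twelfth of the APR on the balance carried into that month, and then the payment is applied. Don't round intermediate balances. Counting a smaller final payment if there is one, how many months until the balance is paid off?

10 months

Monthly rate r = 13%/12 = 1.08333% = 0.0108333.
Recurrence: B ← B·(1+r) − $100.00.
Month 1: interest $10.02; balance after payment $835.02.
Month 2: interest $9.05; balance after payment $744.07.
Closed form: n = −ln(1 − rB₀/P)/ln(1+r) = −ln(0.89979)/ln(1.01083) ≈ 9.800, so the balance reaches zero during payment 10.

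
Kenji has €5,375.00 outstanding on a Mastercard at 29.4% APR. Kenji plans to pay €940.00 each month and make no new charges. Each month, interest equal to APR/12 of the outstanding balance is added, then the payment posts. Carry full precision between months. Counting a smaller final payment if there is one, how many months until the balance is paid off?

Monthly rate r = 29.4%/12 = 2.45% = 0.0245.
Recurrence: B ← B·(1+r) − €940.00.
Month 1: interest €131.69; balance after payment €4,566.69.
Month 2: interest €111.88; balance after payment €3,738.57.
Closed form: n = −ln(1 − rB₀/P)/ln(1+r) = −ln(0.85991)/ln(1.0245) ≈ 6.236, so the balance reaches zero during payment 7.

7 payments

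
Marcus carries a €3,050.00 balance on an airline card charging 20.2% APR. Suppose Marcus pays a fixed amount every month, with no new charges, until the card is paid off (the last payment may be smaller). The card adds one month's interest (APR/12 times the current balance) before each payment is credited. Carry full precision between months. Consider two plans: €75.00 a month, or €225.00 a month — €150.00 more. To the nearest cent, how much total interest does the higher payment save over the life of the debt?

Monthly rate r = 20.2%/12 = 1.68333% = 0.0168333.
At €75.00/mo: n = ⌈−ln(1 − rB₀/P)/ln(1+r)⌉ = 70 payments (last €8.78); total interest = total paid − €3,050.00 = €2,133.78.
At €225.00/mo: 16 payments (last €116.55); total interest €441.55.
Interest saved = €2,133.78 − €441.55 = €1,692.23.

€1,692.23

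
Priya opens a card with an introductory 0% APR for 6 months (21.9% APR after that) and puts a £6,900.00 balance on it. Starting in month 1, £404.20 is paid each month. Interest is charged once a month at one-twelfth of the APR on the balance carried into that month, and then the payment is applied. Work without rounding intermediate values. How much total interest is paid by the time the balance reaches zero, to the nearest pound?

Promo months 1–6 at r₀ = 0%/12 = 0; months 7+ at r₁ = 21.9%/12 = 0.01825.
After month 6 (no interest yet): B = £6,900.00 − 6·£404.20 = £4,474.80.
Then at r₁ with £404.20/mo: n₂ = −ln(1 − r₁·B/P)/ln(1+r₁) ≈ 12.48 → 13 more payments.
Total paid = 18·£404.20 + £194.75 = £7,470.35; interest = £7,470.35 − £6,900.00 = £570.35.

£570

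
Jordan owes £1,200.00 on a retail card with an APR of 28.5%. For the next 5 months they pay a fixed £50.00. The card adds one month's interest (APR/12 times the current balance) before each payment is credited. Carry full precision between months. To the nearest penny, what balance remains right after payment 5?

£1,087.27

Monthly rate r = 28.5%/12 = 2.375% = 0.02375.
Each month: B ← B·(1+r) − £50.00.
Month 1: interest £28.50; balance after payment £1,178.50.
Month 2: interest £27.99; balance after payment £1,156.49.
Month 3: interest £27.47; balance after payment £1,133.96.
Month 4: interest £26.93; balance after payment £1,110.89.
Month 5: interest £26.38; balance after payment £1,087.27.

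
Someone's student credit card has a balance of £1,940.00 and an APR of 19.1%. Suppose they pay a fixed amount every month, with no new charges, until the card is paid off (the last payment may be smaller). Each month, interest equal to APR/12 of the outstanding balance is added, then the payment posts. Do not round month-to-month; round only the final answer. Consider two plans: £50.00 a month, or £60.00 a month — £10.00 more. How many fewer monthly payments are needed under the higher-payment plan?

15 fewer payments

Monthly rate r = 19.1%/12 = 1.59167% = 0.0159167.
At £50.00/mo: n = ⌈−ln(1 − rB₀/P)/ln(1+r)⌉ = 61 payments (last £43.49); total interest = total paid − £1,940.00 = £1,103.49.
At £60.00/mo: 46 payments (last £46.64); total interest £806.64.
Payments saved = 61 − 46 = 15.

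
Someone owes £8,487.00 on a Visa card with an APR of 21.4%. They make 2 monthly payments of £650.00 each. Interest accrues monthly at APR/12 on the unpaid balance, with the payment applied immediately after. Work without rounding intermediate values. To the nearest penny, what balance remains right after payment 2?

£7,480.81

Monthly rate r = 21.4%/12 = 1.78333% = 0.0178333.
Each month: B ← B·(1+r) − £650.00.
Month 1: interest £151.35; balance after payment £7,988.35.
Month 2: interest £142.46; balance after payment £7,480.81.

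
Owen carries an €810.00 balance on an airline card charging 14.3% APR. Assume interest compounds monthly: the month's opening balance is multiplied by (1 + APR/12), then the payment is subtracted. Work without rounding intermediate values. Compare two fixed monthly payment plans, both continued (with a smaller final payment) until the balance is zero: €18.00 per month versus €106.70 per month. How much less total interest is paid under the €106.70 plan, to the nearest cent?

€313.53

Monthly rate r = 14.3%/12 = 1.19167% = 0.0119167.
At €18.00/mo: n = ⌈−ln(1 − rB₀/P)/ln(1+r)⌉ = 65 payments (last €15.59); total interest = total paid − €810.00 = €357.59.
At €106.70/mo: 9 payments (last €0.46); total interest €44.06.
Interest saved = €357.59 − €44.06 = €313.53.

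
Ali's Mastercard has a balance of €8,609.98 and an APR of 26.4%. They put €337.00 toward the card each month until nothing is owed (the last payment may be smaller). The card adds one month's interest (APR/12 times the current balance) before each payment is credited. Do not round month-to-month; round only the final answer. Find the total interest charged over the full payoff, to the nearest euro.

€4,177

Monthly rate r = 26.4%/12 = 2.2% = 0.022.
Payoff takes n = ⌈−ln(1 − rB₀/P)/ln(1+r)⌉ = ⌈37.944⌉ = 38 payments; the last is €318.19.
Total paid = 37·€337.00 + €318.19 = €12,787.19.
Total interest = total paid − principal = €12,787.19 − €8,609.98 = €4,177.21.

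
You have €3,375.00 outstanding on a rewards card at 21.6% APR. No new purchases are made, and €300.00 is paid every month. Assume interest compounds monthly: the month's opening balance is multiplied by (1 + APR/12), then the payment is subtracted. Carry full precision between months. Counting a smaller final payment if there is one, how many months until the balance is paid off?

13 payments

Monthly rate r = 21.6%/12 = 1.8% = 0.018.
Recurrence: B ← B·(1+r) − €300.00.
Month 1: interest €60.75; balance after payment €3,135.75.
Month 2: interest €56.44; balance after payment €2,892.19.
Closed form: n = −ln(1 − rB₀/P)/ln(1+r) = −ln(0.7975)/ln(1.018) ≈ 12.684, so the balance reaches zero during payment 13.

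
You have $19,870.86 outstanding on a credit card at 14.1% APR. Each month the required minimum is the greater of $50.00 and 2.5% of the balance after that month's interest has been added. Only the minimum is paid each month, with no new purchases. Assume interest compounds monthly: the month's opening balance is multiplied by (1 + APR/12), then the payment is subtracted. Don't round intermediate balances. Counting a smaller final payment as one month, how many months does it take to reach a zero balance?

Monthly rate r = 14.1%/12 = 1.175% = 0.01175.
While 2.5% of the post-interest balance exceeds $50.00, each month B ← (B·(1+r))·(1 − 0.025), i.e. B shrinks by the factor (1+r)·0.975 = 0.98646.
This holds for months 1–170. Entering month 171 the balance is $1,956.35; 2.5% of the post-interest balance is now below $50.00, so the flat $50.00 minimum applies from here.
From month 171 a fixed $50.00 at rate r clears $1,956.35 in 53 more payments. Total: 170 + 53 = 223 months.

223 months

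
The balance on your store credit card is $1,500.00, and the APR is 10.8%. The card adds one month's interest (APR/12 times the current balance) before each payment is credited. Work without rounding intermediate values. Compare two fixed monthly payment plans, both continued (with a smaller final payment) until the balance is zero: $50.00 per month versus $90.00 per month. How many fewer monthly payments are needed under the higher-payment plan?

17 fewer payments

Monthly rate r = 10.8%/12 = 0.9% = 0.009.
At $50.00/mo: n = ⌈−ln(1 − rB₀/P)/ln(1+r)⌉ = 36 payments (last $6.27); total interest = total paid − $1,500.00 = $256.27.
At $90.00/mo: 19 payments (last $12.54); total interest $132.54.
Payments saved = 36 − 19 = 17.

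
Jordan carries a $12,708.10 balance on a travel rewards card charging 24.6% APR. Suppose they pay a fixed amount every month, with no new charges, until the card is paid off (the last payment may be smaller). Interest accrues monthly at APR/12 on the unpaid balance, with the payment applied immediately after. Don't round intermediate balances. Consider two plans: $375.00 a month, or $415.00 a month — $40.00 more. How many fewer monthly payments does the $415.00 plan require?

10 fewer payments

Monthly rate r = 24.6%/12 = 2.05% = 0.0205.
At $375.00/mo: n = ⌈−ln(1 − rB₀/P)/ln(1+r)⌉ = 59 payments (last $176.77); total interest = total paid − $12,708.10 = $9,218.67.
At $415.00/mo: 49 payments (last $290.03); total interest $7,501.93.
Payments saved = 59 − 49 = 10.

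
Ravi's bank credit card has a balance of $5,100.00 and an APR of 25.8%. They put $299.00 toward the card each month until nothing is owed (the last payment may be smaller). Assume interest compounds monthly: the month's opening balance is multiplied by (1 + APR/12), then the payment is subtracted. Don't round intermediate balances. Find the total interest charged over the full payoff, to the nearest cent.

$1,322.20

Monthly rate r = 25.8%/12 = 2.15% = 0.0215.
Payoff takes n = ⌈−ln(1 − rB₀/P)/ln(1+r)⌉ = ⌈21.476⌉ = 22 payments; the last is $143.20.
Total paid = 21·$299.00 + $143.20 = $6,422.20.
Total interest = total paid − principal = $6,422.20 − $5,100.00 = $1,322.20.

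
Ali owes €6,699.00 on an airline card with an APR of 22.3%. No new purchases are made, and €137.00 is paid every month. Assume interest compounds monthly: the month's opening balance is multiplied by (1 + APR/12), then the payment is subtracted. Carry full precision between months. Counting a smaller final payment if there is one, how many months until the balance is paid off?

130 months

Monthly rate r = 22.3%/12 = 1.85833% = 0.0185833.
Recurrence: B ← B·(1+r) − €137.00.
Month 1: interest €124.49; balance after payment €6,686.49.
Month 2: interest €124.26; balance after payment €6,673.75.
Closed form: n = −ln(1 − rB₀/P)/ln(1+r) = −ln(0.091316)/ln(1.01858) ≈ 129.988, so the balance reaches zero during payment 130.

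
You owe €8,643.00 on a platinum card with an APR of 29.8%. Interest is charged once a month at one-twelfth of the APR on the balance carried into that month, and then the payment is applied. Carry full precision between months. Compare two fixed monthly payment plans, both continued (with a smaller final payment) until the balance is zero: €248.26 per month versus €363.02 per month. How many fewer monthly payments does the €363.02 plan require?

Monthly rate r = 29.8%/12 = 2.48333% = 0.0248333.
At €248.26/mo: n = ⌈−ln(1 − rB₀/P)/ln(1+r)⌉ = 82 payments (last €124.86); total interest = total paid − €8,643.00 = €11,590.92.
At €363.02/mo: 37 payments (last €172.25); total interest €4,597.97.
Payments saved = 82 − 37 = 45.

45 fewer payments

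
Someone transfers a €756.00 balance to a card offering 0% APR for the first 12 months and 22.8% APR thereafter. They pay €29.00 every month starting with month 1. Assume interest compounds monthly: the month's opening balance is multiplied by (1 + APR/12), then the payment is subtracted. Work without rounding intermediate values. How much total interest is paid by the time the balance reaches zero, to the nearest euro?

Promo months 1–12 at r₀ = 0%/12 = 0; months 13+ at r₁ = 22.8%/12 = 0.019.
After month 12 (no interest yet): B = €756.00 − 12·€29.00 = €408.00.
Then at r₁ with €29.00/mo: n₂ = −ln(1 − r₁·B/P)/ln(1+r₁) ≈ 16.53 → 17 more payments.
Total paid = 28·€29.00 + €15.30 = €827.30; interest = €827.30 − €756.00 = €71.30.

€71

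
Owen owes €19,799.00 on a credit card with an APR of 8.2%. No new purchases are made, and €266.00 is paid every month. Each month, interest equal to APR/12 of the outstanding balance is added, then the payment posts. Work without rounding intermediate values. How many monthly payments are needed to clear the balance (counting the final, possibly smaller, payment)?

Monthly rate r = 8.2%/12 = 0.683333% = 0.00683333.
Recurrence: B ← B·(1+r) − €266.00.
Month 1: interest €135.29; balance after payment €19,668.29.
Month 2: interest €134.40; balance after payment €19,536.69.
Closed form: n = −ln(1 − rB₀/P)/ln(1+r) = −ln(0.49138)/ln(1.00683) ≈ 104.336, so the balance reaches zero during payment 105.

105 payments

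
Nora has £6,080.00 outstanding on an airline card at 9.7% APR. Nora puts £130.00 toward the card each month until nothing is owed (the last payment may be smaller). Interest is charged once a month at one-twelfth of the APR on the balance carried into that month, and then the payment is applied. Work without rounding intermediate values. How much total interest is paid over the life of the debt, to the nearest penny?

£1,588.36

Monthly rate r = 9.7%/12 = 0.808333% = 0.00808333.
Payoff takes n = ⌈−ln(1 − rB₀/P)/ln(1+r)⌉ = ⌈58.987⌉ = 59 payments; the last is £128.36.
Total paid = 58·£130.00 + £128.36 = £7,668.36.
Total interest = total paid − principal = £7,668.36 − £6,080.00 = £1,588.36.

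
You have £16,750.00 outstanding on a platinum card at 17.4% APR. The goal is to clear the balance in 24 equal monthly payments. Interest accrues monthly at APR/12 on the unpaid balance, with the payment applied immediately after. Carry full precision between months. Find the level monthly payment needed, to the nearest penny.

£831.38

Monthly rate r = 17.4%/12 = 1.45% = 0.0145.
Level-payment amortization: P = B₀·r / (1 − (1+r)^(−n)) = 16750.00·0.0145 / (1 − 1.0145^(−24)).
Denominator 1 − (1+r)^(−24) = 0.292134466.
P = 242.875 / 0.292134466 ≈ 831.38.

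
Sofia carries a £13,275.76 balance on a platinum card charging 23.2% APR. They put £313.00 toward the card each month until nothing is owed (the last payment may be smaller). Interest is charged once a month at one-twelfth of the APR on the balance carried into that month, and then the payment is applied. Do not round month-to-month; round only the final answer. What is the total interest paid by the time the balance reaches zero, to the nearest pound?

Monthly rate r = 23.2%/12 = 1.93333% = 0.0193333.
Payoff takes n = ⌈−ln(1 − rB₀/P)/ln(1+r)⌉ = ⌈89.555⌉ = 90 payments; the last is £174.61.
Total paid = 89·£313.00 + £174.61 = £28,031.61.
Total interest = total paid − principal = £28,031.61 − £13,275.76 = £14,755.85.

£14,756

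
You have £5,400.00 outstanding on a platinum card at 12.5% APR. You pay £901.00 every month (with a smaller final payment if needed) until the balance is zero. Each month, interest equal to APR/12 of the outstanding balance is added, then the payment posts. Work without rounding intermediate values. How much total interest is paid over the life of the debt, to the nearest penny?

£205.72

Monthly rate r = 12.5%/12 = 1.04167% = 0.0104167.
Payoff takes n = ⌈−ln(1 − rB₀/P)/ln(1+r)⌉ = ⌈6.221⌉ = 7 payments; the last is £199.72.
Total paid = 6·£901.00 + £199.72 = £5,605.72.
Total interest = total paid − principal = £5,605.72 − £5,400.00 = £205.72.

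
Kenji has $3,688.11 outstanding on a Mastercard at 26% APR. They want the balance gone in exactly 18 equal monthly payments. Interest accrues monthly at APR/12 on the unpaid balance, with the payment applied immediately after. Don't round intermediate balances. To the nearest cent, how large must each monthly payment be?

$249.62

Monthly rate r = 26%/12 = 2.16667% = 0.0216667.
Level-payment amortization: P = B₀·r / (1 − (1+r)^(−n)) = 3688.11·0.0216667 / (1 − 1.02167^(−18)).
Denominator 1 − (1+r)^(−18) = 0.320117339.
P = 79.9091 / 0.320117339 ≈ 249.62.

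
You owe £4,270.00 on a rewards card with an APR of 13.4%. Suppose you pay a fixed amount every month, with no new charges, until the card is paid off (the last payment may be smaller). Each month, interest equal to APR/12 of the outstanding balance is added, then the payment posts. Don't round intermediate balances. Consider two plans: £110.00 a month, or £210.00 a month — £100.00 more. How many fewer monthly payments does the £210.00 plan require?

28 fewer payments

Monthly rate r = 13.4%/12 = 1.11667% = 0.0111667.
At £110.00/mo: n = ⌈−ln(1 − rB₀/P)/ln(1+r)⌉ = 52 payments (last £18.72); total interest = total paid − £4,270.00 = £1,358.72.
At £210.00/mo: 24 payments (last £40.62); total interest £600.62.
Payments saved = 52 − 24 = 28.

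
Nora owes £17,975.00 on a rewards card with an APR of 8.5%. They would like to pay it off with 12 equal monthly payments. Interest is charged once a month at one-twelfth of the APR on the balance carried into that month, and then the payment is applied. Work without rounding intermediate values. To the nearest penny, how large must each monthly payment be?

£1,567.78

Monthly rate r = 8.5%/12 = 0.708333% = 0.00708333.
Level-payment amortization: P = B₀·r / (1 − (1+r)^(−n)) = 17975.00·0.00708333 / (1 − 1.00708^(−12)).
Denominator 1 − (1+r)^(−12) = 0.0812124627.
P = 127.323 / 0.0812124627 ≈ 1567.78.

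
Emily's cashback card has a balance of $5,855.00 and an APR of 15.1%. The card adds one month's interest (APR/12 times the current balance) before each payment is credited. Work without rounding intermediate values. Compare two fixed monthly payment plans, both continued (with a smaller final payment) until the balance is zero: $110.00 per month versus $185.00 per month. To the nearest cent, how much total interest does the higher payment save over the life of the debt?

Monthly rate r = 15.1%/12 = 1.25833% = 0.0125833.
At $110.00/mo: n = ⌈−ln(1 − rB₀/P)/ln(1+r)⌉ = 89 payments (last $66.68); total interest = total paid − $5,855.00 = $3,891.68.
At $185.00/mo: 41 payments (last $114.38); total interest $1,659.38.
Interest saved = $3,891.68 − $1,659.38 = $2,232.30.

$2,232.30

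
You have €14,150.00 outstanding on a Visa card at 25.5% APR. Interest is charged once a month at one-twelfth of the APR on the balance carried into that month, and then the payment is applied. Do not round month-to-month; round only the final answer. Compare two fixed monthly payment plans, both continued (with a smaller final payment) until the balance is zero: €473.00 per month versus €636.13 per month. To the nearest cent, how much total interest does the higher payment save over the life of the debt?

€3,352.94

Monthly rate r = 25.5%/12 = 2.125% = 0.02125.
At €473.00/mo: n = ⌈−ln(1 − rB₀/P)/ln(1+r)⌉ = 49 payments (last €10.73); total interest = total paid − €14,150.00 = €8,564.73.
At €636.13/mo: 31 payments (last €277.89); total interest €5,211.79.
Interest saved = €8,564.73 − €5,211.79 = €3,352.94.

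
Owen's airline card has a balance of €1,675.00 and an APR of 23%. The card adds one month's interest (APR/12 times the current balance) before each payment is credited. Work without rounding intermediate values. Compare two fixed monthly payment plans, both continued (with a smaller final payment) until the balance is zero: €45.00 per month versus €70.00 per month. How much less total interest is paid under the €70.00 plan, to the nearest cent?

Monthly rate r = 23%/12 = 1.91667% = 0.0191667.
At €45.00/mo: n = ⌈−ln(1 − rB₀/P)/ln(1+r)⌉ = 66 payments (last €37.31); total interest = total paid − €1,675.00 = €1,287.31.
At €70.00/mo: 33 payments (last €22.73); total interest €587.73.
Interest saved = €1,287.31 − €587.73 = €699.58.

€699.58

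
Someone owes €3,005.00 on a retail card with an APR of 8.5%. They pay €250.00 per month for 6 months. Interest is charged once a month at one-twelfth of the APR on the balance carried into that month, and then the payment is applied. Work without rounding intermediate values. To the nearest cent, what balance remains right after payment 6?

€1,608.18

Monthly rate r = 8.5%/12 = 0.708333% = 0.00708333.
Each month: B ← B·(1+r) − €250.00.
Month 1: interest €21.29; balance after payment €2,776.29.
Month 2: interest €19.67; balance after payment €2,545.95.
Month 3: interest €18.03; balance after payment €2,313.98.
Month 4: interest €16.39; balance after payment €2,080.38.
Month 5: interest €14.74; balance after payment €1,845.11.
Month 6: interest €13.07; balance after payment €1,608.18.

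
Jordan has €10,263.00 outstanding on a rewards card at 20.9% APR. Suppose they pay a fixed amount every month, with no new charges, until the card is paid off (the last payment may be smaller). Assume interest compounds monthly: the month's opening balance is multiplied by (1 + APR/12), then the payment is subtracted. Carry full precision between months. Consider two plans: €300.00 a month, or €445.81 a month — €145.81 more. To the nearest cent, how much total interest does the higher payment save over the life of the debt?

€2,509.51

Monthly rate r = 20.9%/12 = 1.74167% = 0.0174167.
At €300.00/mo: n = ⌈−ln(1 − rB₀/P)/ln(1+r)⌉ = 53 payments (last €140.25); total interest = total paid − €10,263.00 = €5,477.25.
At €445.81/mo: 30 payments (last €302.25); total interest €2,967.74.
Interest saved = €5,477.25 − €2,967.74 = €2,509.51.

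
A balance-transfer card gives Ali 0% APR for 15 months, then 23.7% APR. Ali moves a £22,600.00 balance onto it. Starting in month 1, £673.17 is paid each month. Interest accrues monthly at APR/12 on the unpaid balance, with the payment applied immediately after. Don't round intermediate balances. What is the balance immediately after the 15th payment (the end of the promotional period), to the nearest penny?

Promo months 1–15 at r₀ = 0%/12 = 0; months 16+ at r₁ = 23.7%/12 = 0.01975.
After month 15 (no interest yet): B = £22,600.00 − 15·£673.17 = £12,502.45.

£12,502.45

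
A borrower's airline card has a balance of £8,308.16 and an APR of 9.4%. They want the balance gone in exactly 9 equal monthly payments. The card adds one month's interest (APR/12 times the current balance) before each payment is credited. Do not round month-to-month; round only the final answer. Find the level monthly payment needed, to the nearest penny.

£959.66

Monthly rate r = 9.4%/12 = 0.783333% = 0.00783333.
Level-payment amortization: P = B₀·r / (1 − (1+r)^(−n)) = 8308.16·0.00783333 / (1 − 1.00783^(−9)).
Denominator 1 − (1+r)^(−9) = 0.0678162327.
P = 65.0806 / 0.0678162327 ≈ 959.66.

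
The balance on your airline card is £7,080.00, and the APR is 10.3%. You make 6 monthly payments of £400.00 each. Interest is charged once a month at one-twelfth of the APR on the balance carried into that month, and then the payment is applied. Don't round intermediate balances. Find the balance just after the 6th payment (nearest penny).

£5,000.44

Monthly rate r = 10.3%/12 = 0.858333% = 0.00858333.
Each month: B ← B·(1+r) − £400.00.
Month 1: interest £60.77; balance after payment £6,740.77.
Month 2: interest £57.86; balance after payment £6,398.63.
Month 3: interest £54.92; balance after payment £6,053.55.
Month 4: interest £51.96; balance after payment £5,705.51.
Month 5: interest £48.97; balance after payment £5,354.48.
Month 6: interest £45.96; balance after payment £5,000.44.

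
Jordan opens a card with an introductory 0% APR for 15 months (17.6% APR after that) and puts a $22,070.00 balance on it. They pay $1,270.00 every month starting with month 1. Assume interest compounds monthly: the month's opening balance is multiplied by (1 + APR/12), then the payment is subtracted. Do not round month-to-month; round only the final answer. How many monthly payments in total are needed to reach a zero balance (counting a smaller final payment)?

18 months

Promo months 1–15 at r₀ = 0%/12 = 0; months 16+ at r₁ = 17.6%/12 = 0.0146667.
After month 15 (no interest yet): B = $22,070.00 − 15·$1,270.00 = $3,020.00.
Then at r₁ with $1,270.00/mo: n₂ = −ln(1 − r₁·B/P)/ln(1+r₁) ≈ 2.44 → 3 more payments.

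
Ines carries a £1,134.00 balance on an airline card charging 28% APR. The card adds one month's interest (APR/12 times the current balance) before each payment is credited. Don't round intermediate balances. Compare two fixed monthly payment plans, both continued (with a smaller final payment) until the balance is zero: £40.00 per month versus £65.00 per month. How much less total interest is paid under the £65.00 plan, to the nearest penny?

Monthly rate r = 28%/12 = 2.33333% = 0.0233333.
At £40.00/mo: n = ⌈−ln(1 − rB₀/P)/ln(1+r)⌉ = 47 payments (last £38.57); total interest = total paid − £1,134.00 = £744.57.
At £65.00/mo: 23 payments (last £43.16); total interest £339.16.
Interest saved = £744.57 − £339.16 = £405.41.

£405.41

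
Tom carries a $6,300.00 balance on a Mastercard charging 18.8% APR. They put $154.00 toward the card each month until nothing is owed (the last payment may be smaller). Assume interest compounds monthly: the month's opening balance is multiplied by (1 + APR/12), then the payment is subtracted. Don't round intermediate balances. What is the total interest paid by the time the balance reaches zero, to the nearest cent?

Monthly rate r = 18.8%/12 = 1.56667% = 0.0156667.
Payoff takes n = ⌈−ln(1 − rB₀/P)/ln(1+r)⌉ = ⌈65.884⌉ = 66 payments; the last is $136.25.
Total paid = 65·$154.00 + $136.25 = $10,146.25.
Total interest = total paid − principal = $10,146.25 − $6,300.00 = $3,846.25.

$3,846.25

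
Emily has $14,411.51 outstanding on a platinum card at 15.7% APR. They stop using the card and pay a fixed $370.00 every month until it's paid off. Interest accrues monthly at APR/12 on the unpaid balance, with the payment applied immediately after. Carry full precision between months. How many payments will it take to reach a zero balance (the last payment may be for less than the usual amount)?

55 months

Monthly rate r = 15.7%/12 = 1.30833% = 0.0130833.
Recurrence: B ← B·(1+r) − $370.00.
Month 1: interest $188.55; balance after payment $14,230.06.
Month 2: interest $186.18; balance after payment $14,046.24.
Closed form: n = −ln(1 − rB₀/P)/ln(1+r) = −ln(0.4904)/ln(1.01308) ≈ 54.816, so the balance reaches zero during payment 55.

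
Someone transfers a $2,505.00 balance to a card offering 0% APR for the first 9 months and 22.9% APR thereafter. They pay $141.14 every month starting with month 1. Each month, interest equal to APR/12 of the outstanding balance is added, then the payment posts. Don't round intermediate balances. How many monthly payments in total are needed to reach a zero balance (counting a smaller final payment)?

19 payments

Promo months 1–9 at r₀ = 0%/12 = 0; months 10+ at r₁ = 22.9%/12 = 0.0190833.
After month 9 (no interest yet): B = $2,505.00 − 9·$141.14 = $1,234.74.
Then at r₁ with $141.14/mo: n₂ = −ln(1 − r₁·B/P)/ln(1+r₁) ≈ 9.66 → 10 more payments.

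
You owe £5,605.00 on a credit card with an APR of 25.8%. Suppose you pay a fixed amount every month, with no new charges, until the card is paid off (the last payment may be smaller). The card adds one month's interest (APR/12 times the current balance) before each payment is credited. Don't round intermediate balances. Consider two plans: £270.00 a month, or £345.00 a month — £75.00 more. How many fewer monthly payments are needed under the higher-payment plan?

Monthly rate r = 25.8%/12 = 2.15% = 0.0215.
At £270.00/mo: n = ⌈−ln(1 − rB₀/P)/ln(1+r)⌉ = 28 payments (last £214.07); total interest = total paid − £5,605.00 = £1,899.07.
At £345.00/mo: 21 payments (last £69.67); total interest £1,364.67.
Payments saved = 28 − 21 = 7.

7 fewer payments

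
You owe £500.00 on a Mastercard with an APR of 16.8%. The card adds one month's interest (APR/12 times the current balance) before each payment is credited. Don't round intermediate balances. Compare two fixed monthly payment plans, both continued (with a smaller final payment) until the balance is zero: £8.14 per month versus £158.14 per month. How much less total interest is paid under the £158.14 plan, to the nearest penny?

Monthly rate r = 16.8%/12 = 1.4% = 0.014.
At £8.14/mo: n = ⌈−ln(1 − rB₀/P)/ln(1+r)⌉ = 142 payments (last £3.21); total interest = total paid − £500.00 = £650.95.
At £158.14/mo: 4 payments (last £40.77); total interest £15.19.
Interest saved = £650.95 − £15.19 = £635.76.

£635.76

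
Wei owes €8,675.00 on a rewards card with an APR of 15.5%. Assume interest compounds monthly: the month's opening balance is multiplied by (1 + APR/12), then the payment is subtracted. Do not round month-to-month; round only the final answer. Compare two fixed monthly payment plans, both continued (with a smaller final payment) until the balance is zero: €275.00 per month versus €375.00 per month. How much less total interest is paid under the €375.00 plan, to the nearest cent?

€841.66

Monthly rate r = 15.5%/12 = 1.29167% = 0.0129167.
At €275.00/mo: n = ⌈−ln(1 − rB₀/P)/ln(1+r)⌉ = 41 payments (last €214.20); total interest = total paid − €8,675.00 = €2,539.20.
At €375.00/mo: 28 payments (last €247.54); total interest €1,697.54.
Interest saved = €2,539.20 − €1,697.54 = €841.66.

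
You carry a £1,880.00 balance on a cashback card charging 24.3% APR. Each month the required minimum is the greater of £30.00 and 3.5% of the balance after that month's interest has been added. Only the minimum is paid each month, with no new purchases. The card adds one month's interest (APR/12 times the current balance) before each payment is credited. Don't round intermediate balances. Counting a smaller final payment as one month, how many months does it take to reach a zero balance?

94 months

Monthly rate r = 24.3%/12 = 2.025% = 0.02025.
While 3.5% of the post-interest balance exceeds £30.00, each month B ← (B·(1+r))·(1 − 0.035), i.e. B shrinks by the factor (1+r)·0.965 = 0.98454.
This holds for months 1–52. Entering month 53 the balance is £836.22; 3.5% of the post-interest balance is now below £30.00, so the flat £30.00 minimum applies from here.
From month 53 a fixed £30.00 at rate r clears £836.22 in 42 more payments. Total: 52 + 42 = 94 months.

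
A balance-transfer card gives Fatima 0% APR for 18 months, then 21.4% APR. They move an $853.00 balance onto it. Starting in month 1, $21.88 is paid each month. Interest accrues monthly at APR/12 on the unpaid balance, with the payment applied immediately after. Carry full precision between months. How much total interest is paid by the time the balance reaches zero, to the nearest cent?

Promo months 1–18 at r₀ = 0%/12 = 0; months 19+ at r₁ = 21.4%/12 = 0.0178333.
After month 18 (no interest yet): B = $853.00 − 18·$21.88 = $459.16.
Then at r₁ with $21.88/mo: n₂ = −ln(1 − r₁·B/P)/ln(1+r₁) ≈ 26.52 → 27 more payments.
Total paid = 44·$21.88 + $11.44 = $974.16; interest = $974.16 − $853.00 = $121.16.

$121.16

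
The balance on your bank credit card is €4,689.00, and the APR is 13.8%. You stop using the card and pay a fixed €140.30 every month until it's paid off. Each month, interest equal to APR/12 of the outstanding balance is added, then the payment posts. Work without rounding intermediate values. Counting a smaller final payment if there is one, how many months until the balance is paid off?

Monthly rate r = 13.8%/12 = 1.15% = 0.0115.
Recurrence: B ← B·(1+r) − €140.30.
Month 1: interest €53.92; balance after payment €4,602.62.
Month 2: interest €52.93; balance after payment €4,515.25.
Closed form: n = −ln(1 − rB₀/P)/ln(1+r) = −ln(0.61566)/ln(1.0115) ≈ 42.422, so the balance reaches zero during payment 43.

43 payments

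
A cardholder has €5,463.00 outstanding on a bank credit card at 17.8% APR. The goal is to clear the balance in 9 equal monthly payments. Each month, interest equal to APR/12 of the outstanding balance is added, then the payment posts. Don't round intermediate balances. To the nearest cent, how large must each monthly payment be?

€652.90

Monthly rate r = 17.8%/12 = 1.48333% = 0.0148333.
Level-payment amortization: P = B₀·r / (1 − (1+r)^(−n)) = 5463.00·0.0148333 / (1 − 1.01483^(−9)).
Denominator 1 − (1+r)^(−9) = 0.124114197.
P = 81.0345 / 0.124114197 ≈ 652.90.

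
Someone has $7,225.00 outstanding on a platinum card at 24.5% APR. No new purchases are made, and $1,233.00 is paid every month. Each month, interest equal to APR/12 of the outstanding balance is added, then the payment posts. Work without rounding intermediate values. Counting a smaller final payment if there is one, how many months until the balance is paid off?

Monthly rate r = 24.5%/12 = 2.04167% = 0.0204167.
Recurrence: B ← B·(1+r) − $1,233.00.
Month 1: interest $147.51; balance after payment $6,139.51.
Month 2: interest $125.35; balance after payment $5,031.86.
Closed form: n = −ln(1 − rB₀/P)/ln(1+r) = −ln(0.88036)/ln(1.02042) ≈ 6.304, so the balance reaches zero during payment 7.

7 payments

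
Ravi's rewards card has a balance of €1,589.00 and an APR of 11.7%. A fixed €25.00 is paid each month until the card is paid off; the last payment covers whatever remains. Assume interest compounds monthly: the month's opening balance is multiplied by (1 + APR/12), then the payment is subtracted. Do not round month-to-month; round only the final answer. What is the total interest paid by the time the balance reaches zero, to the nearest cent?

€902.12

Monthly rate r = 11.7%/12 = 0.975% = 0.00975.
Payoff takes n = ⌈−ln(1 − rB₀/P)/ln(1+r)⌉ = ⌈99.644⌉ = 100 payments; the last is €16.12.
Total paid = 99·€25.00 + €16.12 = €2,491.12.
Total interest = total paid − principal = €2,491.12 − €1,589.00 = €902.12.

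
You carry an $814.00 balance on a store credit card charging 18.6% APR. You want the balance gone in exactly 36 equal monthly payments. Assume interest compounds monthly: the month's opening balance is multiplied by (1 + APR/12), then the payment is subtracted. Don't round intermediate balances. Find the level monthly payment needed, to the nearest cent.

Monthly rate r = 18.6%/12 = 1.55% = 0.0155.
Level-payment amortization: P = B₀·r / (1 − (1+r)^(−n)) = 814.00·0.0155 / (1 − 1.0155^(−36)).
Denominator 1 − (1+r)^(−36) = 0.425192268.
P = 12.617 / 0.425192268 ≈ 29.67.

$29.67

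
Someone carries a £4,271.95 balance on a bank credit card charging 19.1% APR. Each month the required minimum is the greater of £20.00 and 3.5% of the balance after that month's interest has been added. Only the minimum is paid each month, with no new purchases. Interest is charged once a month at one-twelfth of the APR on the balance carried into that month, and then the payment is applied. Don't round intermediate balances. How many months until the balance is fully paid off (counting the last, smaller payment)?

Monthly rate r = 19.1%/12 = 1.59167% = 0.0159167.
While 3.5% of the post-interest balance exceeds £20.00, each month B ← (B·(1+r))·(1 − 0.035), i.e. B shrinks by the factor (1+r)·0.965 = 0.98036.
This holds for months 1–103. Entering month 104 the balance is £553.76; 3.5% of the post-interest balance is now below £20.00, so the flat £20.00 minimum applies from here.
From month 104 a fixed £20.00 at rate r clears £553.76 in 37 more payments. Total: 103 + 37 = 140 months.

140 months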